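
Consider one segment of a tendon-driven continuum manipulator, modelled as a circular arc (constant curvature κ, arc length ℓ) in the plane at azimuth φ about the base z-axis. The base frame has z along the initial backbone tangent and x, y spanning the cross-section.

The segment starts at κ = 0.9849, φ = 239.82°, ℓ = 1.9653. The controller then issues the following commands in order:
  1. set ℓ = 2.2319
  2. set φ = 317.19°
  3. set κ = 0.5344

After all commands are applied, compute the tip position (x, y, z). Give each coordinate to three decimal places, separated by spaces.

0.866 -0.802 1.739

initial: κ=0.9849, φ=239.82°, ℓ=1.9653
cmd 1: set ℓ=2.2319 → (κ,φ,ℓ)=(0.9849,239.82°,2.2319) → tip=(-0.8101,-1.3930,0.8220)
cmd 2: set φ=317.19° → (κ,φ,ℓ)=(0.9849,317.19°,2.2319) → tip=(1.1821,-1.0950,0.8220)
cmd 3: set κ=0.5344 → (κ,φ,ℓ)=(0.5344,317.19°,2.2319) → tip=(0.8660,-0.8022,1.7391)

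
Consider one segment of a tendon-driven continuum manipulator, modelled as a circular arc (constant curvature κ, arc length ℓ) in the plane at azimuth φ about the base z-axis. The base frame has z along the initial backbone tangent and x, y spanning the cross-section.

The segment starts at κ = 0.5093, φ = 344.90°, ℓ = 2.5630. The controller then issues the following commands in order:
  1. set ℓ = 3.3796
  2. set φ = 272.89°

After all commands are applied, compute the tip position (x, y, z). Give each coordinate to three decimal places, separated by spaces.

0.114 -2.255 1.941

initial: κ=0.5093, φ=344.90°, ℓ=2.5630
cmd 1: set ℓ=3.3796 → (κ,φ,ℓ)=(0.5093,344.90°,3.3796) → tip=(2.1798,-0.5882,1.9413)
cmd 2: set φ=272.89° → (κ,φ,ℓ)=(0.5093,272.89°,3.3796) → tip=(0.1138,-2.2549,1.9413)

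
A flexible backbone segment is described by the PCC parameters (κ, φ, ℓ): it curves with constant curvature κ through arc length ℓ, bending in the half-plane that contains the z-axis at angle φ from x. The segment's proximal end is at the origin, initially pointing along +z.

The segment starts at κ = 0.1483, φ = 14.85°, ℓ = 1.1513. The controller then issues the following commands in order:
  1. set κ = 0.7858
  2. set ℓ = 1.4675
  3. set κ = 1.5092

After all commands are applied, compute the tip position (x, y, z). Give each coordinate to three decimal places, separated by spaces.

1.025 0.272 0.530

initial: κ=0.1483, φ=14.85°, ℓ=1.1513
cmd 1: set κ=0.7858 → (κ,φ,ℓ)=(0.7858,14.85°,1.1513) → tip=(0.4700,0.1246,1.0006)
cmd 2: set ℓ=1.4675 → (κ,φ,ℓ)=(0.7858,14.85°,1.4675) → tip=(0.7312,0.1939,1.1632)
cmd 3: set κ=1.5092 → (κ,φ,ℓ)=(1.5092,14.85°,1.4675) → tip=(1.0250,0.2718,0.5299)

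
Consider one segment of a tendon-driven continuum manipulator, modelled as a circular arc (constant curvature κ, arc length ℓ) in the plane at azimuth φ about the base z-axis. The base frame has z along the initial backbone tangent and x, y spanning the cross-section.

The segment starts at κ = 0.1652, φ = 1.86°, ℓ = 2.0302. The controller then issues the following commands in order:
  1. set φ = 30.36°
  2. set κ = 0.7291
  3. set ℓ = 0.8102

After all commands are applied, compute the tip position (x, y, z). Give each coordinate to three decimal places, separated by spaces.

0.201 0.117 0.764

initial: κ=0.1652, φ=1.86°, ℓ=2.0302
cmd 1: set φ=30.36° → (κ,φ,ℓ)=(0.1652,30.36°,2.0302) → tip=(0.2910,0.1705,1.9924)
cmd 2: set κ=0.7291 → (κ,φ,ℓ)=(0.7291,30.36°,2.0302) → tip=(1.0764,0.6305,1.3659)
cmd 3: set ℓ=0.8102 → (κ,φ,ℓ)=(0.7291,30.36°,0.8102) → tip=(0.2005,0.1175,0.7639)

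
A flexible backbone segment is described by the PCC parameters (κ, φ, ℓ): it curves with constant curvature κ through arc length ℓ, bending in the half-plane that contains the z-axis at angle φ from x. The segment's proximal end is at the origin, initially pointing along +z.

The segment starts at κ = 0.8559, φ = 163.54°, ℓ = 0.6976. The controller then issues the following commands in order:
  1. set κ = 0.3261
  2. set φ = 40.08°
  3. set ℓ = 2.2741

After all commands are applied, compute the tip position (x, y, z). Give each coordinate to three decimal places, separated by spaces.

0.616 0.518 2.071

initial: κ=0.8559, φ=163.54°, ℓ=0.6976
cmd 1: set κ=0.3261 → (κ,φ,ℓ)=(0.3261,163.54°,0.6976) → tip=(-0.0758,0.0224,0.6916)
cmd 2: set φ=40.08° → (κ,φ,ℓ)=(0.3261,40.08°,0.6976) → tip=(0.0605,0.0509,0.6916)
cmd 3: set ℓ=2.2741 → (κ,φ,ℓ)=(0.3261,40.08°,2.2741) → tip=(0.6162,0.5185,2.0713)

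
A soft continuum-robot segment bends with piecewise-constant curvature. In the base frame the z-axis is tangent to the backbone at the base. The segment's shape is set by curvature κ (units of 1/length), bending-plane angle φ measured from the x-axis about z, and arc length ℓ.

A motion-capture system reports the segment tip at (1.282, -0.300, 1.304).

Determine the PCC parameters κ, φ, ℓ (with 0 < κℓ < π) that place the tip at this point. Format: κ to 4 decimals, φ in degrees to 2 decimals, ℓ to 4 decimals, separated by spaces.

0.7668 346.83 2.0610

ρ = √(x²+y²) = √(1.282² + -0.300²) = 1.31663
φ = atan2(y, x) mod 360° = atan2(-0.300, 1.282) = 346.8292°
|p|² = ρ² + z² = 1.31663² + 1.304² = 3.43394
κ = 2ρ / |p|² = 2×1.31663 / 3.43394 = 0.76684
θ = 2·atan2(ρ, z) = 2·atan2(1.31663, 1.304) = 1.58044 rad
ℓ = θ/κ = 1.58044/0.76684 = 2.06099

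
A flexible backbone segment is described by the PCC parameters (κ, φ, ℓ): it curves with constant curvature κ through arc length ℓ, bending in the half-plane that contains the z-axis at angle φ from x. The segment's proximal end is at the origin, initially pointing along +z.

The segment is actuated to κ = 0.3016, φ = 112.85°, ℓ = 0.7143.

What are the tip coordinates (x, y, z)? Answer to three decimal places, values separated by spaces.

-0.030 0.071 0.709

θ = κ·ℓ = 0.3016 × 0.7143 = 0.21543 rad
ρ = (1 − cos θ)/κ = (1 − 0.97688)/0.3016 = 0.07664
z = sin θ / κ = 0.21377/0.3016 = 0.70879
x = ρ cos φ = 0.07664 × cos(112.85°) = -0.02976
y = ρ sin φ = 0.07664 × sin(112.85°) = 0.07063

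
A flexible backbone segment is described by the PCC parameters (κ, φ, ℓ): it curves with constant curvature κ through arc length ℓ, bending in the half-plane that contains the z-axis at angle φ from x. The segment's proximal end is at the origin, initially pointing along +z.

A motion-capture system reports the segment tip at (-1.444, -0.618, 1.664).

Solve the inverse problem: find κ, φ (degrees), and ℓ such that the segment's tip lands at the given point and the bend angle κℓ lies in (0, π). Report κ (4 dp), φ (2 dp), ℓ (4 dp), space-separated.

0.6000 203.17 2.5220

ρ = √(x²+y²) = √(-1.444² + -0.618²) = 1.57069
φ = atan2(y, x) mod 360° = atan2(-0.618, -1.444) = 203.1699°
|p|² = ρ² + z² = 1.57069² + 1.664² = 5.23596
κ = 2ρ / |p|² = 2×1.57069 / 5.23596 = 0.59996
θ = 2·atan2(ρ, z) = 2·atan2(1.57069, 1.664) = 1.51312 rad
ℓ = θ/κ = 1.51312/0.59996 = 2.52202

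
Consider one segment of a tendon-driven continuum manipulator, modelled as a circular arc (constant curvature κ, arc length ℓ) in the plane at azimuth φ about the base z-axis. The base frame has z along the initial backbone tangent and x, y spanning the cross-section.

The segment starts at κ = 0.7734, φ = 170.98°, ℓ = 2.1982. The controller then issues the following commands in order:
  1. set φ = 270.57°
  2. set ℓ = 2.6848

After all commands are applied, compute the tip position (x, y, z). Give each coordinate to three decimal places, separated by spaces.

initial: κ=0.7734, φ=170.98°, ℓ=2.1982
cmd 1: set φ=270.57° → (κ,φ,ℓ)=(0.7734,270.57°,2.1982) → tip=(0.0145,-1.4596,1.2822)
cmd 2: set ℓ=2.6848 → (κ,φ,ℓ)=(0.7734,270.57°,2.6848) → tip=(0.0191,-1.9192,1.1312)

0.019 -1.919 1.131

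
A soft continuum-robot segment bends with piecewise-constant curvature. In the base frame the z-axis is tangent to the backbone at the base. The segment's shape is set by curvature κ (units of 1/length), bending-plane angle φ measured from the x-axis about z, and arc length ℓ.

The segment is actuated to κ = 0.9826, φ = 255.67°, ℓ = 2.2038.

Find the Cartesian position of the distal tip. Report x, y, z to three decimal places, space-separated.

θ = κ·ℓ = 0.9826 × 2.2038 = 2.16545 rad
ρ = (1 − cos θ)/κ = (1 − -0.56023)/0.9826 = 1.58785
z = sin θ / κ = 0.82834/0.9826 = 0.84301
x = ρ cos φ = 1.58785 × cos(255.67°) = -0.39300
y = ρ sin φ = 1.58785 × sin(255.67°) = -1.53845

-0.393 -1.538 0.843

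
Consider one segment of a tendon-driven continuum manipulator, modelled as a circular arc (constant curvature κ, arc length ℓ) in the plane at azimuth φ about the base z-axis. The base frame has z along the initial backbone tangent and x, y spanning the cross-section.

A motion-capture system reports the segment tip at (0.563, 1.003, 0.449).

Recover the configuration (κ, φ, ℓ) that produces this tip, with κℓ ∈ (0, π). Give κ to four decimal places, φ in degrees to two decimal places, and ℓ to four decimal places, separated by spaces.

1.5089 60.69 1.5888

ρ = √(x²+y²) = √(0.563² + 1.003²) = 1.15021
φ = atan2(y, x) mod 360° = atan2(1.003, 0.563) = 60.6938°
|p|² = ρ² + z² = 1.15021² + 0.449² = 1.52458
κ = 2ρ / |p|² = 2×1.15021 / 1.52458 = 1.50889
θ = 2·atan2(ρ, z) = 2·atan2(1.15021, 0.449) = 2.39725 rad
ℓ = θ/κ = 2.39725/1.50889 = 1.58875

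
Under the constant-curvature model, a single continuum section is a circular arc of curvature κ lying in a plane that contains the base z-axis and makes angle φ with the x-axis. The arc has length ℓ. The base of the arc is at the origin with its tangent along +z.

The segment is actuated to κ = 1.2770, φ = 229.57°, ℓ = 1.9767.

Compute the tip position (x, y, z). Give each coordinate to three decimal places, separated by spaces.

θ = κ·ℓ = 1.2770 × 1.9767 = 2.52425 rad
ρ = (1 − cos θ)/κ = (1 − -0.81542)/1.2770 = 1.42163
z = sin θ / κ = 0.57887/1.2770 = 0.45331
x = ρ cos φ = 1.42163 × cos(229.57°) = -0.92195
y = ρ sin φ = 1.42163 × sin(229.57°) = -1.08214

-0.922 -1.082 0.453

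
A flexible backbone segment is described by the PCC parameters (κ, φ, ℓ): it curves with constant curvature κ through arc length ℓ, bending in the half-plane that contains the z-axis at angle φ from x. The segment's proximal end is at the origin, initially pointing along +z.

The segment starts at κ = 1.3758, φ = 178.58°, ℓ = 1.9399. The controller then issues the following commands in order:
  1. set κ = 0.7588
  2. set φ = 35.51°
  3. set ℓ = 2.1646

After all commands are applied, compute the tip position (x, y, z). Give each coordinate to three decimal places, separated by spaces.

1.150 0.820 1.314

initial: κ=1.3758, φ=178.58°, ℓ=1.9399
cmd 1: set κ=0.7588 → (κ,φ,ℓ)=(0.7588,178.58°,1.9399) → tip=(-1.1875,0.0294,1.3114)
cmd 2: set φ=35.51° → (κ,φ,ℓ)=(0.7588,35.51°,1.9399) → tip=(0.9669,0.6900,1.3114)
cmd 3: set ℓ=2.1646 → (κ,φ,ℓ)=(0.7588,35.51°,2.1646) → tip=(1.1496,0.8203,1.3145)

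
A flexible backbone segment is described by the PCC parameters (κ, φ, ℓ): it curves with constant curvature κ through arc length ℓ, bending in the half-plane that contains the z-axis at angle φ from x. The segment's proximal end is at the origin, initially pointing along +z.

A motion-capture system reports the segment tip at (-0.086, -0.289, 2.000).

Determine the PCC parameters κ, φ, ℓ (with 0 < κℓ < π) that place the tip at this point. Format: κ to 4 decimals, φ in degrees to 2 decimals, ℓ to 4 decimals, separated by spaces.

0.1474 253.43 2.0302

ρ = √(x²+y²) = √(-0.086² + -0.289²) = 0.30152
φ = atan2(y, x) mod 360° = atan2(-0.289, -0.086) = 253.4282°
|p|² = ρ² + z² = 0.30152² + 2.000² = 4.09092
κ = 2ρ / |p|² = 2×0.30152 / 4.09092 = 0.14741
θ = 2·atan2(ρ, z) = 2·atan2(0.30152, 2.000) = 0.29927 rad
ℓ = θ/κ = 0.29927/0.14741 = 2.03017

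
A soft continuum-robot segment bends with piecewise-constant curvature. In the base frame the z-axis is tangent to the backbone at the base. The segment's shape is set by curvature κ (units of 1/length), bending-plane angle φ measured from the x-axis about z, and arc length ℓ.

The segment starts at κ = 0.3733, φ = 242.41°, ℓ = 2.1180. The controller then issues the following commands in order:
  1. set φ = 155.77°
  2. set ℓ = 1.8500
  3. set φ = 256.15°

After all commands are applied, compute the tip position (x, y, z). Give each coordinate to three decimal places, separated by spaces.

initial: κ=0.3733, φ=242.41°, ℓ=2.1180
cmd 1: set φ=155.77° → (κ,φ,ℓ)=(0.3733,155.77°,2.1180) → tip=(-0.7246,0.3261,1.9041)
cmd 2: set ℓ=1.8500 → (κ,φ,ℓ)=(0.3733,155.77°,1.8500) → tip=(-0.5597,0.2519,1.7064)
cmd 3: set φ=256.15° → (κ,φ,ℓ)=(0.3733,256.15°,1.8500) → tip=(-0.1469,-0.5960,1.7064)

-0.147 -0.596 1.706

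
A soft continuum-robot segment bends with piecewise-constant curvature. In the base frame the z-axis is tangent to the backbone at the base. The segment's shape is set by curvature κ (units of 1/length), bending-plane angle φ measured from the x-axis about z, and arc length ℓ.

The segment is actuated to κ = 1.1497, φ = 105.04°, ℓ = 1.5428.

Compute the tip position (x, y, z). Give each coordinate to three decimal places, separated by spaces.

θ = κ·ℓ = 1.1497 × 1.5428 = 1.77376 rad
ρ = (1 − cos θ)/κ = (1 − -0.20157)/1.1497 = 1.04512
z = sin θ / κ = 0.97947/1.1497 = 0.85194
x = ρ cos φ = 1.04512 × cos(105.04°) = -0.27120
y = ρ sin φ = 1.04512 × sin(105.04°) = 1.00932

-0.271 1.009 0.852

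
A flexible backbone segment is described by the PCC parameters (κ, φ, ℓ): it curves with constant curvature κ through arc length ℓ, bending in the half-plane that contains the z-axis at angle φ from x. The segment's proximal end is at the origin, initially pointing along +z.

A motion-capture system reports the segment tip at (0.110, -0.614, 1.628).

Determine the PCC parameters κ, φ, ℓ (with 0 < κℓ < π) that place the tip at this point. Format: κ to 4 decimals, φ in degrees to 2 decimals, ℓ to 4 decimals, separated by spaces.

ρ = √(x²+y²) = √(0.110² + -0.614²) = 0.62378
φ = atan2(y, x) mod 360° = atan2(-0.614, 0.110) = 280.1570°
|p|² = ρ² + z² = 0.62378² + 1.628² = 3.03948
κ = 2ρ / |p|² = 2×0.62378 / 3.03948 = 0.41045
θ = 2·atan2(ρ, z) = 2·atan2(0.62378, 1.628) = 0.73180 rad
ℓ = θ/κ = 0.73180/0.41045 = 1.78293

0.4104 280.16 1.7829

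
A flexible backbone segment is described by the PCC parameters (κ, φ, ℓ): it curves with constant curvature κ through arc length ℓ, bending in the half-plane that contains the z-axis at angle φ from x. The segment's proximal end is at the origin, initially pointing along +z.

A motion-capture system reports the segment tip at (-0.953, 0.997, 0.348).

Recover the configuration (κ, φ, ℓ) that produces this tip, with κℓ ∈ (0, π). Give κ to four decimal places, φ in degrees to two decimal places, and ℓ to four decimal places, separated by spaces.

ρ = √(x²+y²) = √(-0.953² + 0.997²) = 1.37921
φ = atan2(y, x) mod 360° = atan2(0.997, -0.953) = 133.7074°
|p|² = ρ² + z² = 1.37921² + 0.348² = 2.02332
κ = 2ρ / |p|² = 2×1.37921 / 2.02332 = 1.36331
θ = 2·atan2(ρ, z) = 2·atan2(1.37921, 0.348) = 2.64727 rad
ℓ = θ/κ = 2.64727/1.36331 = 1.94180

1.3633 133.71 1.9418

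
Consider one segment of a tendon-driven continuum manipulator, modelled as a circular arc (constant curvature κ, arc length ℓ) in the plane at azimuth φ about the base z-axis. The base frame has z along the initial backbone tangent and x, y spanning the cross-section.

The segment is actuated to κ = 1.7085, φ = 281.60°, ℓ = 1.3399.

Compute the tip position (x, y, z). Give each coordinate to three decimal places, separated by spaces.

0.195 -0.951 0.441

θ = κ·ℓ = 1.7085 × 1.3399 = 2.28922 rad
ρ = (1 − cos θ)/κ = (1 − -0.65820)/1.7085 = 0.97056
z = sin θ / κ = 0.75284/1.7085 = 0.44065
x = ρ cos φ = 0.97056 × cos(281.60°) = 0.19516
y = ρ sin φ = 0.97056 × sin(281.60°) = -0.95073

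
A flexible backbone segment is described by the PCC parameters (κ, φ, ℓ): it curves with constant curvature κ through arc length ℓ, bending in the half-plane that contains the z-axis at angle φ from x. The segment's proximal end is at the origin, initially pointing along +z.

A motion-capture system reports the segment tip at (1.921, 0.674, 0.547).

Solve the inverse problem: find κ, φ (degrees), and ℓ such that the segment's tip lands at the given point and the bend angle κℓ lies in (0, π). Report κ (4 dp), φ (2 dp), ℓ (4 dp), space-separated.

0.9163 19.33 2.8557

ρ = √(x²+y²) = √(1.921² + 0.674²) = 2.03581
φ = atan2(y, x) mod 360° = atan2(0.674, 1.921) = 19.3339°
|p|² = ρ² + z² = 2.03581² + 0.547² = 4.44373
κ = 2ρ / |p|² = 2×2.03581 / 4.44373 = 0.91626
θ = 2·atan2(ρ, z) = 2·atan2(2.03581, 0.547) = 2.61661 rad
ℓ = θ/κ = 2.61661/0.91626 = 2.85575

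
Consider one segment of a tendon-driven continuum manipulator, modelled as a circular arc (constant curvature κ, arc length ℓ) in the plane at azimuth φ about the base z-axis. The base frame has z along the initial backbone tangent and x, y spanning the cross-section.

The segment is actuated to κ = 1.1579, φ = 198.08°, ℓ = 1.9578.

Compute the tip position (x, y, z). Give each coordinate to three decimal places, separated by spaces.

θ = κ·ℓ = 1.1579 × 1.9578 = 2.26694 rad
ρ = (1 − cos θ)/κ = (1 − -0.64126)/1.1579 = 1.41745
z = sin θ / κ = 0.76732/1.1579 = 0.66269
x = ρ cos φ = 1.41745 × cos(198.08°) = -1.34746
y = ρ sin φ = 1.41745 × sin(198.08°) = -0.43990

-1.347 -0.440 0.663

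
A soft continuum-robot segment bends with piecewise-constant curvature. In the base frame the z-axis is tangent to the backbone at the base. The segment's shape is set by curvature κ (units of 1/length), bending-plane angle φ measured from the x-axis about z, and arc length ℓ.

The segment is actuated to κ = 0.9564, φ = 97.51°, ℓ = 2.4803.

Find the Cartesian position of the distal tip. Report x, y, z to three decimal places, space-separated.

-0.235 1.781 0.727

θ = κ·ℓ = 0.9564 × 2.4803 = 2.37216 rad
ρ = (1 − cos θ)/κ = (1 − -0.71830)/0.9564 = 1.79664
z = sin θ / κ = 0.69573/0.9564 = 0.72745
x = ρ cos φ = 1.79664 × cos(97.51°) = -0.23482
y = ρ sin φ = 1.79664 × sin(97.51°) = 1.78123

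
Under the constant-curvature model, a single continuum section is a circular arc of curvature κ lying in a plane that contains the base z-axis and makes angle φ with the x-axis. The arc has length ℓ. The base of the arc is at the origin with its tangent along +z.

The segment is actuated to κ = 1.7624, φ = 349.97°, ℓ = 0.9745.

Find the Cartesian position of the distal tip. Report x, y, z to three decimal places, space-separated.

0.640 -0.113 0.561

θ = κ·ℓ = 1.7624 × 0.9745 = 1.71746 rad
ρ = (1 − cos θ)/κ = (1 − -0.14614)/1.7624 = 0.65033
z = sin θ / κ = 0.98926/1.7624 = 0.56132
x = ρ cos φ = 0.65033 × cos(349.97°) = 0.64039
y = ρ sin φ = 0.65033 × sin(349.97°) = -0.11326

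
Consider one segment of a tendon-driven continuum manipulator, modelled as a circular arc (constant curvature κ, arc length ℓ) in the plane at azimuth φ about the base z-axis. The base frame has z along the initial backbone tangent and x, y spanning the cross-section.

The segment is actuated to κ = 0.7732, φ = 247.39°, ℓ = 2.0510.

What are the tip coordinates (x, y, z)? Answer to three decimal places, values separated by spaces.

θ = κ·ℓ = 0.7732 × 2.0510 = 1.58583 rad
ρ = (1 − cos θ)/κ = (1 − -0.01504)/0.7732 = 1.31277
z = sin θ / κ = 0.99989/0.7732 = 1.29318
x = ρ cos φ = 1.31277 × cos(247.39°) = -0.50470
y = ρ sin φ = 1.31277 × sin(247.39°) = -1.21188

-0.505 -1.212 1.293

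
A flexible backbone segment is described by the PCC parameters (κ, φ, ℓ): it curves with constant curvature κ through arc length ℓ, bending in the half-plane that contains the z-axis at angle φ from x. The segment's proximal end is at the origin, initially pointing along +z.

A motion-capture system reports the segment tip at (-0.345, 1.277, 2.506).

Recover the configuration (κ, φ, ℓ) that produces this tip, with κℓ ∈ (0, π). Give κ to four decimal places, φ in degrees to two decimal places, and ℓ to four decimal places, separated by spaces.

ρ = √(x²+y²) = √(-0.345² + 1.277²) = 1.32278
φ = atan2(y, x) mod 360° = atan2(1.277, -0.345) = 105.1184°
|p|² = ρ² + z² = 1.32278² + 2.506² = 8.02979
κ = 2ρ / |p|² = 2×1.32278 / 8.02979 = 0.32947
θ = 2·atan2(ρ, z) = 2·atan2(1.32278, 2.506) = 0.97135 rad
ℓ = θ/κ = 0.97135/0.32947 = 2.94823

0.3295 105.12 2.9482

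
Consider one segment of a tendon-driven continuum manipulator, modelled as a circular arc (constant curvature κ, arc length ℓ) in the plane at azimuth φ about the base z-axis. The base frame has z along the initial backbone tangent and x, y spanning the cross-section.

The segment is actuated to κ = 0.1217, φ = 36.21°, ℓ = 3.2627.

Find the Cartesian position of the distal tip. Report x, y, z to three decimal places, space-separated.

0.516 0.378 3.178

θ = κ·ℓ = 0.1217 × 3.2627 = 0.39707 rad
ρ = (1 − cos θ)/κ = (1 − 0.92220)/0.1217 = 0.63929
z = sin θ / κ = 0.38672/0.1217 = 3.17764
x = ρ cos φ = 0.63929 × cos(36.21°) = 0.51582
y = ρ sin φ = 0.63929 × sin(36.21°) = 0.37766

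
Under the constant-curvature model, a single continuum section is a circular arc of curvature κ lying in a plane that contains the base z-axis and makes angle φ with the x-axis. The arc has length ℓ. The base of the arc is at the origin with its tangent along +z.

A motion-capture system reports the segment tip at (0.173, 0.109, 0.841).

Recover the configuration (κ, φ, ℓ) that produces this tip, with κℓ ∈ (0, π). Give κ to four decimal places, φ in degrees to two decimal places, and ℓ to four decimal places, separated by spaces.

0.5459 32.21 0.8738

ρ = √(x²+y²) = √(0.173² + 0.109²) = 0.20447
φ = atan2(y, x) mod 360° = atan2(0.109, 0.173) = 32.2133°
|p|² = ρ² + z² = 0.20447² + 0.841² = 0.74909
κ = 2ρ / |p|² = 2×0.20447 / 0.74909 = 0.54593
θ = 2·atan2(ρ, z) = 2·atan2(0.20447, 0.841) = 0.47701 rad
ℓ = θ/κ = 0.47701/0.54593 = 0.87376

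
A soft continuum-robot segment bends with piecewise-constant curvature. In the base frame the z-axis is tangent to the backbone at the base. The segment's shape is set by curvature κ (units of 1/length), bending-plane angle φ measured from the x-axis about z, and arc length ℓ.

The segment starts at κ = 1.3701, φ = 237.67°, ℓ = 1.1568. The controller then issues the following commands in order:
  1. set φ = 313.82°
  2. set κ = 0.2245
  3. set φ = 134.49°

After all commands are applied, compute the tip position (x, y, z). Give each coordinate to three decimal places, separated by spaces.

-0.105 0.107 1.144

initial: κ=1.3701, φ=237.67°, ℓ=1.1568
cmd 1: set φ=313.82° → (κ,φ,ℓ)=(1.3701,313.82°,1.1568) → tip=(0.5125,-0.5341,0.7298)
cmd 2: set κ=0.2245 → (κ,φ,ℓ)=(0.2245,313.82°,1.1568) → tip=(0.1034,-0.1078,1.1438)
cmd 3: set φ=134.49° → (κ,φ,ℓ)=(0.2245,134.49°,1.1568) → tip=(-0.1047,0.1066,1.1438)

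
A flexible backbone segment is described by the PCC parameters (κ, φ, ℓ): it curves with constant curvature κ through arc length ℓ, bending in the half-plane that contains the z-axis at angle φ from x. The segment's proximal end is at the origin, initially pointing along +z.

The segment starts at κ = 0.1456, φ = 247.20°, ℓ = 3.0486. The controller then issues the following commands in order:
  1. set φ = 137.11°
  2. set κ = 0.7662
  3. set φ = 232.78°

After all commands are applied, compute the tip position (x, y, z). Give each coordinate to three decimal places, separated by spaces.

-1.336 -1.759 0.941

initial: κ=0.1456, φ=247.20°, ℓ=3.0486
cmd 1: set φ=137.11° → (κ,φ,ℓ)=(0.1456,137.11°,3.0486) → tip=(-0.4876,0.4530,2.9495)
cmd 2: set κ=0.7662 → (κ,φ,ℓ)=(0.7662,137.11°,3.0486) → tip=(-1.6185,1.5035,0.9415)
cmd 3: set φ=232.78° → (κ,φ,ℓ)=(0.7662,232.78°,3.0486) → tip=(-1.3362,-1.7591,0.9415)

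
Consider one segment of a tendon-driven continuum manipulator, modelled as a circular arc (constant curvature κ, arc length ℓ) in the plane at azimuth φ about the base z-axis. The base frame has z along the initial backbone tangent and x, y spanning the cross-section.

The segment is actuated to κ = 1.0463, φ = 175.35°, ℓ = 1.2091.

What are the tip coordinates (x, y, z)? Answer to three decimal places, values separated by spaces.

-0.666 0.054 0.911

θ = κ·ℓ = 1.0463 × 1.2091 = 1.26508 rad
ρ = (1 − cos θ)/κ = (1 − 0.30098)/1.0463 = 0.66809
z = sin θ / κ = 0.95363/1.0463 = 0.91143
x = ρ cos φ = 0.66809 × cos(175.35°) = -0.66589
y = ρ sin φ = 0.66809 × sin(175.35°) = 0.05416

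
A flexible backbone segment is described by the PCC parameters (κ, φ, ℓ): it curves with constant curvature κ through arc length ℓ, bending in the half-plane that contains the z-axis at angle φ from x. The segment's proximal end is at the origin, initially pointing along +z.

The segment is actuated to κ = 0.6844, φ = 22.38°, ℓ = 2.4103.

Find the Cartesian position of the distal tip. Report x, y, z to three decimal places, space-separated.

1.457 0.600 1.457

θ = κ·ℓ = 0.6844 × 2.4103 = 1.64961 rad
ρ = (1 − cos θ)/κ = (1 − -0.07873)/0.6844 = 1.57617
z = sin θ / κ = 0.99690/0.6844 = 1.45660
x = ρ cos φ = 1.57617 × cos(22.38°) = 1.45745
y = ρ sin φ = 1.57617 × sin(22.38°) = 0.60012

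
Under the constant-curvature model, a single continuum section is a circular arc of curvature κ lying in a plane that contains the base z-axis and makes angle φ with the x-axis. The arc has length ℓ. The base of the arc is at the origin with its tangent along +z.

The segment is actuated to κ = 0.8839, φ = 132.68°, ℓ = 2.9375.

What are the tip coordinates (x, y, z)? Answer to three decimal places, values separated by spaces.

θ = κ·ℓ = 0.8839 × 2.9375 = 2.59646 rad
ρ = (1 − cos θ)/κ = (1 − -0.85506)/0.8839 = 2.09872
z = sin θ / κ = 0.51853/0.8839 = 0.58664
x = ρ cos φ = 2.09872 × cos(132.68°) = -1.42273
y = ρ sin φ = 2.09872 × sin(132.68°) = 1.54287

-1.423 1.543 0.587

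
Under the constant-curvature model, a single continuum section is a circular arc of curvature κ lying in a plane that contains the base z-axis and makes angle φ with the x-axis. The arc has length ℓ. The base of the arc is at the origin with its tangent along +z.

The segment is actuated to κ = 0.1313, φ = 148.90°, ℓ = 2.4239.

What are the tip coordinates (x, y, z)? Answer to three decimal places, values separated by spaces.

θ = κ·ℓ = 0.1313 × 2.4239 = 0.31826 rad
ρ = (1 − cos θ)/κ = (1 − 0.94978)/0.1313 = 0.38247
z = sin θ / κ = 0.31291/0.1313 = 2.38319
x = ρ cos φ = 0.38247 × cos(148.90°) = -0.32749
y = ρ sin φ = 0.38247 × sin(148.90°) = 0.19756

-0.327 0.198 2.383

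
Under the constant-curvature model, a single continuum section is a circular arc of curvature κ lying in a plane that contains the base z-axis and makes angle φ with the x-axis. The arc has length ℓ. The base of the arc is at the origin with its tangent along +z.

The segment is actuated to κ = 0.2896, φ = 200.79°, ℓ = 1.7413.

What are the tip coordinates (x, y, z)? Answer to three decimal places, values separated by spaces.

-0.402 -0.153 1.668

θ = κ·ℓ = 0.2896 × 1.7413 = 0.50428 rad
ρ = (1 − cos θ)/κ = (1 − 0.87552)/0.2896 = 0.42983
z = sin θ / κ = 0.48318/0.2896 = 1.66843
x = ρ cos φ = 0.42983 × cos(200.79°) = -0.40184
y = ρ sin φ = 0.42983 × sin(200.79°) = -0.15256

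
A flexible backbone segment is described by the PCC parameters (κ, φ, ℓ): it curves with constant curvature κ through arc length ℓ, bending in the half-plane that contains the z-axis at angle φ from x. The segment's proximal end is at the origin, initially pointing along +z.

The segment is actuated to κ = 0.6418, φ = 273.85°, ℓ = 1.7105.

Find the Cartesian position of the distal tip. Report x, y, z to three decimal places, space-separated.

0.057 -0.846 1.387

θ = κ·ℓ = 0.6418 × 1.7105 = 1.09780 rad
ρ = (1 − cos θ)/κ = (1 − 0.45556)/0.6418 = 0.84831
z = sin θ / κ = 0.89021/0.6418 = 1.38705
x = ρ cos φ = 0.84831 × cos(273.85°) = 0.05696
y = ρ sin φ = 0.84831 × sin(273.85°) = -0.84639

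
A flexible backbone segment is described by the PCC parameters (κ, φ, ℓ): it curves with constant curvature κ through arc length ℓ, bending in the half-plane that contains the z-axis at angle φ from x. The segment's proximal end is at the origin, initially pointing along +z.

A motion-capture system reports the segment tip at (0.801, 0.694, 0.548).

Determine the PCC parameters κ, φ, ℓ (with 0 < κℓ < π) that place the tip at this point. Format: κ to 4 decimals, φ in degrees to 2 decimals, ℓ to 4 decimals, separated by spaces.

1.4890 40.91 1.4689

ρ = √(x²+y²) = √(0.801² + 0.694²) = 1.05983
φ = atan2(y, x) mod 360° = atan2(0.694, 0.801) = 40.9062°
|p|² = ρ² + z² = 1.05983² + 0.548² = 1.42354
κ = 2ρ / |p|² = 2×1.05983 / 1.42354 = 1.48900
θ = 2·atan2(ρ, z) = 2·atan2(1.05983, 0.548) = 2.18718 rad
ℓ = θ/κ = 2.18718/1.48900 = 1.46889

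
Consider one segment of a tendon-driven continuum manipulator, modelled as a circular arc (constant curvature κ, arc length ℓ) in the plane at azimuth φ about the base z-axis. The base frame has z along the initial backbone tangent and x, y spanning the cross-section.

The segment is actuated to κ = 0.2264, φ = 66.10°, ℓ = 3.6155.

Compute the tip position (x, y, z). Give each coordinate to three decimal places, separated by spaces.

0.567 1.279 3.225

θ = κ·ℓ = 0.2264 × 3.6155 = 0.81855 rad
ρ = (1 − cos θ)/κ = (1 − 0.68328)/0.2264 = 1.39893
z = sin θ / κ = 0.73016/0.2264 = 3.22507
x = ρ cos φ = 1.39893 × cos(66.10°) = 0.56677
y = ρ sin φ = 1.39893 × sin(66.10°) = 1.27898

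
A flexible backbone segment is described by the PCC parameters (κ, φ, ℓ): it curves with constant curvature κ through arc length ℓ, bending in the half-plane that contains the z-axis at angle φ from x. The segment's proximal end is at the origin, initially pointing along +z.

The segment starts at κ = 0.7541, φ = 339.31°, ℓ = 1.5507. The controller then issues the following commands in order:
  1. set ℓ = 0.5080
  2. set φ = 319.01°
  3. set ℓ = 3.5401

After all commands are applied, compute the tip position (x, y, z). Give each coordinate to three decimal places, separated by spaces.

1.892 -1.645 0.603

initial: κ=0.7541, φ=339.31°, ℓ=1.5507
cmd 1: set ℓ=0.5080 → (κ,φ,ℓ)=(0.7541,339.31°,0.5080) → tip=(0.0899,-0.0340,0.4957)
cmd 2: set φ=319.01° → (κ,φ,ℓ)=(0.7541,319.01°,0.5080) → tip=(0.0726,-0.0630,0.4957)
cmd 3: set ℓ=3.5401 → (κ,φ,ℓ)=(0.7541,319.01°,3.5401) → tip=(1.8925,-1.6445,0.6029)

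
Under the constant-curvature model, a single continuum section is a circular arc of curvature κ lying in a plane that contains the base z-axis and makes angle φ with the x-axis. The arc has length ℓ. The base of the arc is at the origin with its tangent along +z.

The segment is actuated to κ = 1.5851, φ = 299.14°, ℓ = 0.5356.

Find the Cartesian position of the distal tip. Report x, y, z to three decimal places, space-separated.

θ = κ·ℓ = 1.5851 × 0.5356 = 0.84898 rad
ρ = (1 − cos θ)/κ = (1 − 0.66075)/1.5851 = 0.21402
z = sin θ / κ = 0.75061/1.5851 = 0.47354
x = ρ cos φ = 0.21402 × cos(299.14°) = 0.10422
y = ρ sin φ = 0.21402 × sin(299.14°) = -0.18694

0.104 -0.187 0.474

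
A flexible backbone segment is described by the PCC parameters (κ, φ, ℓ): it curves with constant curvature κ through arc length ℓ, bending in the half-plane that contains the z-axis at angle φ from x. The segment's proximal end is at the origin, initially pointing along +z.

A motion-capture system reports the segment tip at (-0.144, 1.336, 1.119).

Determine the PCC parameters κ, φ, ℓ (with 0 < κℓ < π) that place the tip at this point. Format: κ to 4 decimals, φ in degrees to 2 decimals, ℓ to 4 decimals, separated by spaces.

0.8789 96.15 1.9943

ρ = √(x²+y²) = √(-0.144² + 1.336²) = 1.34374
φ = atan2(y, x) mod 360° = atan2(1.336, -0.144) = 96.1518°
|p|² = ρ² + z² = 1.34374² + 1.119² = 3.05779
κ = 2ρ / |p|² = 2×1.34374 / 3.05779 = 0.87889
θ = 2·atan2(ρ, z) = 2·atan2(1.34374, 1.119) = 1.75280 rad
ℓ = θ/κ = 1.75280/0.87889 = 1.99433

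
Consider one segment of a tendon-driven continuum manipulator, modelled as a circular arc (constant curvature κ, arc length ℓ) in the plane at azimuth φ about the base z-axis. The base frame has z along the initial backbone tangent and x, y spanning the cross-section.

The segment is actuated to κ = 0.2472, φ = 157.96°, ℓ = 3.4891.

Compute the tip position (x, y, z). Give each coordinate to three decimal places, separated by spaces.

-1.310 0.530 3.072

θ = κ·ℓ = 0.2472 × 3.4891 = 0.86251 rad
ρ = (1 − cos θ)/κ = (1 − 0.65054)/0.2472 = 1.41369
z = sin θ / κ = 0.75947/0.2472 = 3.07231
x = ρ cos φ = 1.41369 × cos(157.96°) = -1.31038
y = ρ sin φ = 1.41369 × sin(157.96°) = 0.53049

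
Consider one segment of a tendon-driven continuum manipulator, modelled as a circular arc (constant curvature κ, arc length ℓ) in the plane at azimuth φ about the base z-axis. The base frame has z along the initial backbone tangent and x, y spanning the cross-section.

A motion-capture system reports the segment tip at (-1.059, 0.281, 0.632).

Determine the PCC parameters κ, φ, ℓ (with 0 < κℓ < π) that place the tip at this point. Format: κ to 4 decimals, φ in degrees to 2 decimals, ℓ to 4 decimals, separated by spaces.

1.3697 165.14 1.5297

ρ = √(x²+y²) = √(-1.059² + 0.281²) = 1.09565
φ = atan2(y, x) mod 360° = atan2(0.281, -1.059) = 165.1393°
|p|² = ρ² + z² = 1.09565² + 0.632² = 1.59987
κ = 2ρ / |p|² = 2×1.09565 / 1.59987 = 1.36967
θ = 2·atan2(ρ, z) = 2·atan2(1.09565, 0.632) = 2.09518 rad
ℓ = θ/κ = 2.09518/1.36967 = 1.52969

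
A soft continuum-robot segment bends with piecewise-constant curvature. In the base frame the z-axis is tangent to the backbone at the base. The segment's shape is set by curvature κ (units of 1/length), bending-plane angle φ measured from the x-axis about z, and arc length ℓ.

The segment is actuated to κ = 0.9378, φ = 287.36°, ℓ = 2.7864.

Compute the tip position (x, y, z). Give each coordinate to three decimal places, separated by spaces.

θ = κ·ℓ = 0.9378 × 2.7864 = 2.61309 rad
ρ = (1 − cos θ)/κ = (1 − -0.86356)/0.9378 = 1.98716
z = sin θ / κ = 0.50424/0.9378 = 0.53769
x = ρ cos φ = 1.98716 × cos(287.36°) = 0.59292
y = ρ sin φ = 1.98716 × sin(287.36°) = -1.89665

0.593 -1.897 0.538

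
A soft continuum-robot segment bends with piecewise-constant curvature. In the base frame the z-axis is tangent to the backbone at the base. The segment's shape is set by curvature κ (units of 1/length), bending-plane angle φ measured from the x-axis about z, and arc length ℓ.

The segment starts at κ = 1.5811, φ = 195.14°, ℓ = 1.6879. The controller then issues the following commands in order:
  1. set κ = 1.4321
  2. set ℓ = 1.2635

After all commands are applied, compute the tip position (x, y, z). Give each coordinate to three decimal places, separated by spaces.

-0.833 -0.225 0.678

initial: κ=1.5811, φ=195.14°, ℓ=1.6879
cmd 1: set κ=1.4321 → (κ,φ,ℓ)=(1.4321,195.14°,1.6879) → tip=(-1.1788,-0.3190,0.4627)
cmd 2: set ℓ=1.2635 → (κ,φ,ℓ)=(1.4321,195.14°,1.2635) → tip=(-0.8334,-0.2255,0.6785)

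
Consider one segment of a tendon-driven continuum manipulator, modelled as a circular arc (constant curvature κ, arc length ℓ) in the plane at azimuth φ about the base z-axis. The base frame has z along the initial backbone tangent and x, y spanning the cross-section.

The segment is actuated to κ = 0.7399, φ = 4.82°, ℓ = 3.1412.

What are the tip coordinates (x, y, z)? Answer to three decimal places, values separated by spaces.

θ = κ·ℓ = 0.7399 × 3.1412 = 2.32417 rad
ρ = (1 − cos θ)/κ = (1 − -0.68411)/0.7399 = 2.27613
z = sin θ / κ = 0.72938/0.7399 = 0.98579
x = ρ cos φ = 2.27613 × cos(4.82°) = 2.26808
y = ρ sin φ = 2.27613 × sin(4.82°) = 0.19125

2.268 0.191 0.986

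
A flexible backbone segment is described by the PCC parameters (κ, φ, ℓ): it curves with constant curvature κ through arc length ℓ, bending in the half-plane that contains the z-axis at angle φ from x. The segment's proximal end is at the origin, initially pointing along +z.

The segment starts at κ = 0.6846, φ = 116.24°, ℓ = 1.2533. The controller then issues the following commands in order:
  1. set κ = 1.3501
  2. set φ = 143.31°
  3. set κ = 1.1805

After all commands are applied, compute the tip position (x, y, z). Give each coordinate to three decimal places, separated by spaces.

initial: κ=0.6846, φ=116.24°, ℓ=1.2533
cmd 1: set κ=1.3501 → (κ,φ,ℓ)=(1.3501,116.24°,1.2533) → tip=(-0.3671,0.7447,0.7352)
cmd 2: set φ=143.31° → (κ,φ,ℓ)=(1.3501,143.31°,1.2533) → tip=(-0.6658,0.4961,0.7352)
cmd 3: set κ=1.1805 → (κ,φ,ℓ)=(1.1805,143.31°,1.2533) → tip=(-0.6174,0.4600,0.8436)

-0.617 0.460 0.844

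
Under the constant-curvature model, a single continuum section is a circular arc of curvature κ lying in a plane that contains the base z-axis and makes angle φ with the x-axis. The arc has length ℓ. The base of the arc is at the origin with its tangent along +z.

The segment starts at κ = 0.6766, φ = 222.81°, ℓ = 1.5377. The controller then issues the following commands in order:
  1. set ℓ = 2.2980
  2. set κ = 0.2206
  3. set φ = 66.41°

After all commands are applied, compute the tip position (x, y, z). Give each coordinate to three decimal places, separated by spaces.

0.228 0.522 2.201

initial: κ=0.6766, φ=222.81°, ℓ=1.5377
cmd 1: set ℓ=2.2980 → (κ,φ,ℓ)=(0.6766,222.81°,2.2980) → tip=(-1.0669,-0.9883,1.4778)
cmd 2: set κ=0.2206 → (κ,φ,ℓ)=(0.2206,222.81°,2.2980) → tip=(-0.4182,-0.3874,2.2008)
cmd 3: set φ=66.41° → (κ,φ,ℓ)=(0.2206,66.41°,2.2980) → tip=(0.2281,0.5225,2.2008)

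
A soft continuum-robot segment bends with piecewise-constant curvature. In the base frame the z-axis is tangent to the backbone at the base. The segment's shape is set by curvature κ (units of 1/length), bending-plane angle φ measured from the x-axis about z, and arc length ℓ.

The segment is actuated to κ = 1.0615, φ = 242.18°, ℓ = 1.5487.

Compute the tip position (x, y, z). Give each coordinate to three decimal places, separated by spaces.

θ = κ·ℓ = 1.0615 × 1.5487 = 1.64395 rad
ρ = (1 − cos θ)/κ = (1 − -0.07308)/1.0615 = 1.01091
z = sin θ / κ = 0.99733/1.0615 = 0.93954
x = ρ cos φ = 1.01091 × cos(242.18°) = -0.47179
y = ρ sin φ = 1.01091 × sin(242.18°) = -0.89407

-0.472 -0.894 0.940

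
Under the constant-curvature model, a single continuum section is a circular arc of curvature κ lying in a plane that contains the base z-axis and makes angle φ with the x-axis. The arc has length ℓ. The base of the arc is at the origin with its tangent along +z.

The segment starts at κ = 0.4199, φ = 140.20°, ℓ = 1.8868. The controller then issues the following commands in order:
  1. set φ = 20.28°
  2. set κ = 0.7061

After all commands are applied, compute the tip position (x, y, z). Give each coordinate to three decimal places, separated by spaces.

initial: κ=0.4199, φ=140.20°, ℓ=1.8868
cmd 1: set φ=20.28° → (κ,φ,ℓ)=(0.4199,20.28°,1.8868) → tip=(0.6652,0.2458,1.6955)
cmd 2: set κ=0.7061 → (κ,φ,ℓ)=(0.7061,20.28°,1.8868) → tip=(1.0146,0.3749,1.3761)

1.015 0.375 1.376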